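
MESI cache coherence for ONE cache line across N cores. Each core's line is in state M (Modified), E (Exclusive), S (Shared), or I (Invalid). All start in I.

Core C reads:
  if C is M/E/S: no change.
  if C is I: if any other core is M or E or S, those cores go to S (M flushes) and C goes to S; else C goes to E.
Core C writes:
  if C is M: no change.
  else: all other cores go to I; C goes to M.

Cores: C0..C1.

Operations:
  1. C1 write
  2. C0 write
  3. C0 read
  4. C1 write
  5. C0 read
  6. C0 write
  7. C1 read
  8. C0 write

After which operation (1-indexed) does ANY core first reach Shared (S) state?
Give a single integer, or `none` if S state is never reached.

Answer: 5

Derivation:
Op 1: C1 write [C1 write: invalidate none -> C1=M] -> [I,M]
Op 2: C0 write [C0 write: invalidate ['C1=M'] -> C0=M] -> [M,I]
Op 3: C0 read [C0 read: already in M, no change] -> [M,I]
Op 4: C1 write [C1 write: invalidate ['C0=M'] -> C1=M] -> [I,M]
Op 5: C0 read [C0 read from I: others=['C1=M'] -> C0=S, others downsized to S] -> [S,S]
  -> First S state at op 5; remaining ops need not be traced.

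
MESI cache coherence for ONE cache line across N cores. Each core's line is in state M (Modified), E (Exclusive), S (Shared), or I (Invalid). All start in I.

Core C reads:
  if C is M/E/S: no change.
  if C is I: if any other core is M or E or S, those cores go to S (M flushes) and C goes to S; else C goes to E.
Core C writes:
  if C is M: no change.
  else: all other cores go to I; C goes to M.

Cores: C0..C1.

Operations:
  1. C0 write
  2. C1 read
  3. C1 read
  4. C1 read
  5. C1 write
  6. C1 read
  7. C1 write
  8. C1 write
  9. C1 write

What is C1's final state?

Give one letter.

Op 1: C0 write [C0 write: invalidate none -> C0=M] -> [M,I]
Op 2: C1 read [C1 read from I: others=['C0=M'] -> C1=S, others downsized to S] -> [S,S]
Op 3: C1 read [C1 read: already in S, no change] -> [S,S]
Op 4: C1 read [C1 read: already in S, no change] -> [S,S]
Op 5: C1 write [C1 write: invalidate ['C0=S'] -> C1=M] -> [I,M]
Op 6: C1 read [C1 read: already in M, no change] -> [I,M]
Op 7: C1 write [C1 write: already M (modified), no change] -> [I,M]
Op 8: C1 write [C1 write: already M (modified), no change] -> [I,M]
Op 9: C1 write [C1 write: already M (modified), no change] -> [I,M]

Answer: M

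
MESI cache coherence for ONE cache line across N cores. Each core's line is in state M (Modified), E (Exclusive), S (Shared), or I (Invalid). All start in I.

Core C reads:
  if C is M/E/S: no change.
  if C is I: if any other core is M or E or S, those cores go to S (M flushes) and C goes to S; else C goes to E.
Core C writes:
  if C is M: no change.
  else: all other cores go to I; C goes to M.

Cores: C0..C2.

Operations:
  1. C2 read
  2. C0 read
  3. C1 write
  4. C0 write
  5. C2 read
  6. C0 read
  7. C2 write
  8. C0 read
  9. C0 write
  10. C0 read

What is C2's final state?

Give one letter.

Op 1: C2 read [C2 read from I: no other sharers -> C2=E (exclusive)] -> [I,I,E]
Op 2: C0 read [C0 read from I: others=['C2=E'] -> C0=S, others downsized to S] -> [S,I,S]
Op 3: C1 write [C1 write: invalidate ['C0=S', 'C2=S'] -> C1=M] -> [I,M,I]
Op 4: C0 write [C0 write: invalidate ['C1=M'] -> C0=M] -> [M,I,I]
Op 5: C2 read [C2 read from I: others=['C0=M'] -> C2=S, others downsized to S] -> [S,I,S]
Op 6: C0 read [C0 read: already in S, no change] -> [S,I,S]
Op 7: C2 write [C2 write: invalidate ['C0=S'] -> C2=M] -> [I,I,M]
Op 8: C0 read [C0 read from I: others=['C2=M'] -> C0=S, others downsized to S] -> [S,I,S]
Op 9: C0 write [C0 write: invalidate ['C2=S'] -> C0=M] -> [M,I,I]
Op 10: C0 read [C0 read: already in M, no change] -> [M,I,I]

Answer: I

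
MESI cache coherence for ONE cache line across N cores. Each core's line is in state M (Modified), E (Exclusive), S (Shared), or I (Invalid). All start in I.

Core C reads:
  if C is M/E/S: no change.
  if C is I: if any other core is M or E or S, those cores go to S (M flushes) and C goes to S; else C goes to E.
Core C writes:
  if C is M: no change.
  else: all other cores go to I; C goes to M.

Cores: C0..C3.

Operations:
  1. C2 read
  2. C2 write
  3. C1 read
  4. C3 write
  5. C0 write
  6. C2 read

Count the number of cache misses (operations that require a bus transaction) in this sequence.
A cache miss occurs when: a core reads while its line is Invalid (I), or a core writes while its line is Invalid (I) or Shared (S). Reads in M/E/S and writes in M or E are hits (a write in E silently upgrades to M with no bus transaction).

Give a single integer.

Op 1: C2 read [C2 read from I: no other sharers -> C2=E (exclusive)] -> [I,I,E,I] [MISS #1: read from I]
Op 2: C2 write [C2 write: invalidate none -> C2=M] -> [I,I,M,I] [hit: write from E is a silent E->M upgrade, no bus transaction]
Op 3: C1 read [C1 read from I: others=['C2=M'] -> C1=S, others downsized to S] -> [I,S,S,I] [MISS #2: read from I]
Op 4: C3 write [C3 write: invalidate ['C1=S', 'C2=S'] -> C3=M] -> [I,I,I,M] [MISS #3: write from I]
Op 5: C0 write [C0 write: invalidate ['C3=M'] -> C0=M] -> [M,I,I,I] [MISS #4: write from I]
Op 6: C2 read [C2 read from I: others=['C0=M'] -> C2=S, others downsized to S] -> [S,I,S,I] [MISS #5: read from I]

Answer: 5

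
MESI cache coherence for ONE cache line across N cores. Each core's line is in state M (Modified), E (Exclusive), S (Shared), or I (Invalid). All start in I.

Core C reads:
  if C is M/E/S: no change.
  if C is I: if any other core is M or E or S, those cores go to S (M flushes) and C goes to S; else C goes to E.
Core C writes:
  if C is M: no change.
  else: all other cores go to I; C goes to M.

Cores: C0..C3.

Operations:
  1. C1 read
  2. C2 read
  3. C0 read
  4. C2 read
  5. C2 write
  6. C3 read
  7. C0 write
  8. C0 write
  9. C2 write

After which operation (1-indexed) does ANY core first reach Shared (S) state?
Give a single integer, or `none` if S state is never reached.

Op 1: C1 read [C1 read from I: no other sharers -> C1=E (exclusive)] -> [I,E,I,I]
Op 2: C2 read [C2 read from I: others=['C1=E'] -> C2=S, others downsized to S] -> [I,S,S,I]
  -> First S state at op 2; remaining ops need not be traced.

Answer: 2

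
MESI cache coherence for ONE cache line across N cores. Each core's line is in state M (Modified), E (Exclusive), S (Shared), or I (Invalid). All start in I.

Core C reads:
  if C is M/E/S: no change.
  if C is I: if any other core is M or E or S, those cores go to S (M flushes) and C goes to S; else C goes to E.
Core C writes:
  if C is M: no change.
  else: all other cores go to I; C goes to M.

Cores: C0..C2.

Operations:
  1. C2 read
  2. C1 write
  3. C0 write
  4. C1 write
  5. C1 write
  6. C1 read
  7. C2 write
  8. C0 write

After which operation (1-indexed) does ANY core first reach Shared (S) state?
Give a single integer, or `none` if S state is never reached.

Answer: none

Derivation:
Op 1: C2 read [C2 read from I: no other sharers -> C2=E (exclusive)] -> [I,I,E]
Op 2: C1 write [C1 write: invalidate ['C2=E'] -> C1=M] -> [I,M,I]
Op 3: C0 write [C0 write: invalidate ['C1=M'] -> C0=M] -> [M,I,I]
Op 4: C1 write [C1 write: invalidate ['C0=M'] -> C1=M] -> [I,M,I]
Op 5: C1 write [C1 write: already M (modified), no change] -> [I,M,I]
Op 6: C1 read [C1 read: already in M, no change] -> [I,M,I]
Op 7: C2 write [C2 write: invalidate ['C1=M'] -> C2=M] -> [I,I,M]
Op 8: C0 write [C0 write: invalidate ['C2=M'] -> C0=M] -> [M,I,I]
S state never reached in this sequence.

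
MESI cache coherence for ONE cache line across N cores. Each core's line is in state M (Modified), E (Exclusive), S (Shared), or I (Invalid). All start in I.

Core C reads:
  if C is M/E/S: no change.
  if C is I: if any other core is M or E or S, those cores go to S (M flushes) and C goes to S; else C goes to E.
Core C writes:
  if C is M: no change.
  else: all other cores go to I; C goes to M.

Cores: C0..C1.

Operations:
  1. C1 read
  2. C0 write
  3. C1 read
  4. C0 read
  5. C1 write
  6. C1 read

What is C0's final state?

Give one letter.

Op 1: C1 read [C1 read from I: no other sharers -> C1=E (exclusive)] -> [I,E]
Op 2: C0 write [C0 write: invalidate ['C1=E'] -> C0=M] -> [M,I]
Op 3: C1 read [C1 read from I: others=['C0=M'] -> C1=S, others downsized to S] -> [S,S]
Op 4: C0 read [C0 read: already in S, no change] -> [S,S]
Op 5: C1 write [C1 write: invalidate ['C0=S'] -> C1=M] -> [I,M]
Op 6: C1 read [C1 read: already in M, no change] -> [I,M]

Answer: I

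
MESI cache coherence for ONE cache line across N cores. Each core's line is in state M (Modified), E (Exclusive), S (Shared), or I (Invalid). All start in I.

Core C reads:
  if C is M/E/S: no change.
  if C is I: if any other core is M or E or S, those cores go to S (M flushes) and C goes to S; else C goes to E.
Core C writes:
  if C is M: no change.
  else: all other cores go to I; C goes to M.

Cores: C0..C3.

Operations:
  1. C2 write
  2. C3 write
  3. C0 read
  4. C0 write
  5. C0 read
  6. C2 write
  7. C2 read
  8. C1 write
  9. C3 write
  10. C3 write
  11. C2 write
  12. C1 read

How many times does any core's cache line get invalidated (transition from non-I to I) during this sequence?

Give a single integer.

Answer: 6

Derivation:
Op 1: C2 write [C2 write: invalidate none -> C2=M] -> [I,I,M,I] (invalidations this op: 0; running total: 0)
Op 2: C3 write [C3 write: invalidate ['C2=M'] -> C3=M] -> [I,I,I,M] (invalidations this op: 1; running total: 1)
Op 3: C0 read [C0 read from I: others=['C3=M'] -> C0=S, others downsized to S] -> [S,I,I,S] (invalidations this op: 0; running total: 1)
Op 4: C0 write [C0 write: invalidate ['C3=S'] -> C0=M] -> [M,I,I,I] (invalidations this op: 1; running total: 2)
Op 5: C0 read [C0 read: already in M, no change] -> [M,I,I,I] (invalidations this op: 0; running total: 2)
Op 6: C2 write [C2 write: invalidate ['C0=M'] -> C2=M] -> [I,I,M,I] (invalidations this op: 1; running total: 3)
Op 7: C2 read [C2 read: already in M, no change] -> [I,I,M,I] (invalidations this op: 0; running total: 3)
Op 8: C1 write [C1 write: invalidate ['C2=M'] -> C1=M] -> [I,M,I,I] (invalidations this op: 1; running total: 4)
Op 9: C3 write [C3 write: invalidate ['C1=M'] -> C3=M] -> [I,I,I,M] (invalidations this op: 1; running total: 5)
Op 10: C3 write [C3 write: already M (modified), no change] -> [I,I,I,M] (invalidations this op: 0; running total: 5)
Op 11: C2 write [C2 write: invalidate ['C3=M'] -> C2=M] -> [I,I,M,I] (invalidations this op: 1; running total: 6)
Op 12: C1 read [C1 read from I: others=['C2=M'] -> C1=S, others downsized to S] -> [I,S,S,I] (invalidations this op: 0; running total: 6)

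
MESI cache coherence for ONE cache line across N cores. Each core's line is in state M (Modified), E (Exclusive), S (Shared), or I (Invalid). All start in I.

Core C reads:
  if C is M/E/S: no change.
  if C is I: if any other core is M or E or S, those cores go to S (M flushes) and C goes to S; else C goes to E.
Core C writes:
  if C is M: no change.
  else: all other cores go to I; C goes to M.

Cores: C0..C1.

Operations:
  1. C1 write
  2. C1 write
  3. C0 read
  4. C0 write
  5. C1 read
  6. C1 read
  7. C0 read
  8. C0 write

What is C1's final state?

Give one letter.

Op 1: C1 write [C1 write: invalidate none -> C1=M] -> [I,M]
Op 2: C1 write [C1 write: already M (modified), no change] -> [I,M]
Op 3: C0 read [C0 read from I: others=['C1=M'] -> C0=S, others downsized to S] -> [S,S]
Op 4: C0 write [C0 write: invalidate ['C1=S'] -> C0=M] -> [M,I]
Op 5: C1 read [C1 read from I: others=['C0=M'] -> C1=S, others downsized to S] -> [S,S]
Op 6: C1 read [C1 read: already in S, no change] -> [S,S]
Op 7: C0 read [C0 read: already in S, no change] -> [S,S]
Op 8: C0 write [C0 write: invalidate ['C1=S'] -> C0=M] -> [M,I]

Answer: I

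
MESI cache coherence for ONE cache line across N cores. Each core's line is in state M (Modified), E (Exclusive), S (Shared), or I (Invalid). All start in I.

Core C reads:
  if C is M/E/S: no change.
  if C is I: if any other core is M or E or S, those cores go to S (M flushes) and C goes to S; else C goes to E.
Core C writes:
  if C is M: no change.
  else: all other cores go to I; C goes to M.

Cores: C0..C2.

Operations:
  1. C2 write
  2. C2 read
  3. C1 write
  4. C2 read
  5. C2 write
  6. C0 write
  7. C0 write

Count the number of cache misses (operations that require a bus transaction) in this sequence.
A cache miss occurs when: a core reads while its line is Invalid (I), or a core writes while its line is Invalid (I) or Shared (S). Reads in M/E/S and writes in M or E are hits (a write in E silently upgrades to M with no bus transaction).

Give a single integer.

Answer: 5

Derivation:
Op 1: C2 write [C2 write: invalidate none -> C2=M] -> [I,I,M] [MISS #1: write from I]
Op 2: C2 read [C2 read: already in M, no change] -> [I,I,M] [hit: read from M]
Op 3: C1 write [C1 write: invalidate ['C2=M'] -> C1=M] -> [I,M,I] [MISS #2: write from I]
Op 4: C2 read [C2 read from I: others=['C1=M'] -> C2=S, others downsized to S] -> [I,S,S] [MISS #3: read from I]
Op 5: C2 write [C2 write: invalidate ['C1=S'] -> C2=M] -> [I,I,M] [MISS #4: write from S]
Op 6: C0 write [C0 write: invalidate ['C2=M'] -> C0=M] -> [M,I,I] [MISS #5: write from I]
Op 7: C0 write [C0 write: already M (modified), no change] -> [M,I,I] [hit: write from M]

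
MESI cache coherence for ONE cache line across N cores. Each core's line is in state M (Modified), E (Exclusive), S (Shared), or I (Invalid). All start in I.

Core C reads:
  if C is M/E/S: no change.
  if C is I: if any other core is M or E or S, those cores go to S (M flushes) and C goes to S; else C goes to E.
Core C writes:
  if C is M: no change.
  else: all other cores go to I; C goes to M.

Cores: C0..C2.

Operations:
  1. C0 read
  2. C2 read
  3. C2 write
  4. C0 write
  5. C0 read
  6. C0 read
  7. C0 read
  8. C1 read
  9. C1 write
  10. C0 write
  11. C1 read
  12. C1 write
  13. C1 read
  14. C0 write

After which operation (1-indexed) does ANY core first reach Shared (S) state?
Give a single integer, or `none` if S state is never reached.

Op 1: C0 read [C0 read from I: no other sharers -> C0=E (exclusive)] -> [E,I,I]
Op 2: C2 read [C2 read from I: others=['C0=E'] -> C2=S, others downsized to S] -> [S,I,S]
  -> First S state at op 2; remaining ops need not be traced.

Answer: 2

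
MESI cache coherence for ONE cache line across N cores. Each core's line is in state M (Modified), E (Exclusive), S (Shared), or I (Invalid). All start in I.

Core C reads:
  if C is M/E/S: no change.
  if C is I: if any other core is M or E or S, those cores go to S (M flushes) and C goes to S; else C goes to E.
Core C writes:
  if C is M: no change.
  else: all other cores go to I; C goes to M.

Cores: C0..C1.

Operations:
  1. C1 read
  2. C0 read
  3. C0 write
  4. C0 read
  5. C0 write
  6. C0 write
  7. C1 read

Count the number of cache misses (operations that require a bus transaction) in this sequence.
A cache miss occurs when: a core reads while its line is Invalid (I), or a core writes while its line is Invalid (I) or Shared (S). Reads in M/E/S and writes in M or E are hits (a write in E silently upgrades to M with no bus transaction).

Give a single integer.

Answer: 4

Derivation:
Op 1: C1 read [C1 read from I: no other sharers -> C1=E (exclusive)] -> [I,E] [MISS #1: read from I]
Op 2: C0 read [C0 read from I: others=['C1=E'] -> C0=S, others downsized to S] -> [S,S] [MISS #2: read from I]
Op 3: C0 write [C0 write: invalidate ['C1=S'] -> C0=M] -> [M,I] [MISS #3: write from S]
Op 4: C0 read [C0 read: already in M, no change] -> [M,I] [hit: read from M]
Op 5: C0 write [C0 write: already M (modified), no change] -> [M,I] [hit: write from M]
Op 6: C0 write [C0 write: already M (modified), no change] -> [M,I] [hit: write from M]
Op 7: C1 read [C1 read from I: others=['C0=M'] -> C1=S, others downsized to S] -> [S,S] [MISS #4: read from I]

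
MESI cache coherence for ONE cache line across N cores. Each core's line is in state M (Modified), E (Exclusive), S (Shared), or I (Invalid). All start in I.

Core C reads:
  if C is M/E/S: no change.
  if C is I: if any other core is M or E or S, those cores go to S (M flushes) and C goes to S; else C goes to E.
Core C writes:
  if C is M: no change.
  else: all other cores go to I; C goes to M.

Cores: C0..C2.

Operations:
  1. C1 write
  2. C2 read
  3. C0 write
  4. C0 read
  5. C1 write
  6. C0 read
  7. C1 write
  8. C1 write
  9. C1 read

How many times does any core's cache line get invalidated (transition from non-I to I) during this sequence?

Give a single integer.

Answer: 4

Derivation:
Op 1: C1 write [C1 write: invalidate none -> C1=M] -> [I,M,I] (invalidations this op: 0; running total: 0)
Op 2: C2 read [C2 read from I: others=['C1=M'] -> C2=S, others downsized to S] -> [I,S,S] (invalidations this op: 0; running total: 0)
Op 3: C0 write [C0 write: invalidate ['C1=S', 'C2=S'] -> C0=M] -> [M,I,I] (invalidations this op: 2; running total: 2)
Op 4: C0 read [C0 read: already in M, no change] -> [M,I,I] (invalidations this op: 0; running total: 2)
Op 5: C1 write [C1 write: invalidate ['C0=M'] -> C1=M] -> [I,M,I] (invalidations this op: 1; running total: 3)
Op 6: C0 read [C0 read from I: others=['C1=M'] -> C0=S, others downsized to S] -> [S,S,I] (invalidations this op: 0; running total: 3)
Op 7: C1 write [C1 write: invalidate ['C0=S'] -> C1=M] -> [I,M,I] (invalidations this op: 1; running total: 4)
Op 8: C1 write [C1 write: already M (modified), no change] -> [I,M,I] (invalidations this op: 0; running total: 4)
Op 9: C1 read [C1 read: already in M, no change] -> [I,M,I] (invalidations this op: 0; running total: 4)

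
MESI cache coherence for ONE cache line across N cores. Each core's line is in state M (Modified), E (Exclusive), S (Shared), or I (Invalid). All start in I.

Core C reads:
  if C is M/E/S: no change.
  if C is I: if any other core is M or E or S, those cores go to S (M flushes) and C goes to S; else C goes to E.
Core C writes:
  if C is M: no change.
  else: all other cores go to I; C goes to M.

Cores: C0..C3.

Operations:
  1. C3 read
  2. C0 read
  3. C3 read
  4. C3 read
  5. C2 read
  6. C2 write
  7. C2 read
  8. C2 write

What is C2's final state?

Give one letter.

Answer: M

Derivation:
Op 1: C3 read [C3 read from I: no other sharers -> C3=E (exclusive)] -> [I,I,I,E]
Op 2: C0 read [C0 read from I: others=['C3=E'] -> C0=S, others downsized to S] -> [S,I,I,S]
Op 3: C3 read [C3 read: already in S, no change] -> [S,I,I,S]
Op 4: C3 read [C3 read: already in S, no change] -> [S,I,I,S]
Op 5: C2 read [C2 read from I: others=['C0=S', 'C3=S'] -> C2=S, others downsized to S] -> [S,I,S,S]
Op 6: C2 write [C2 write: invalidate ['C0=S', 'C3=S'] -> C2=M] -> [I,I,M,I]
Op 7: C2 read [C2 read: already in M, no change] -> [I,I,M,I]
Op 8: C2 write [C2 write: already M (modified), no change] -> [I,I,M,I]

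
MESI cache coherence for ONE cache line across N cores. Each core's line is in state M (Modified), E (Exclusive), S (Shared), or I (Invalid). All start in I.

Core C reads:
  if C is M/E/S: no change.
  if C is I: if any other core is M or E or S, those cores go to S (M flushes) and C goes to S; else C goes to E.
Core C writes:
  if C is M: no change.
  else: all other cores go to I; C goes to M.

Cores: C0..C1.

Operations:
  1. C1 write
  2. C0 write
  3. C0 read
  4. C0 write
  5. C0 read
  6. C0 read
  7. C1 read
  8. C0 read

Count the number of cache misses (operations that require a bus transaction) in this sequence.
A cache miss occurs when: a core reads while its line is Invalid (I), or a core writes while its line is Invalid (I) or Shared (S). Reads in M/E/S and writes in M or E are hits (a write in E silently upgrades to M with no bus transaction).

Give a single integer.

Answer: 3

Derivation:
Op 1: C1 write [C1 write: invalidate none -> C1=M] -> [I,M] [MISS #1: write from I]
Op 2: C0 write [C0 write: invalidate ['C1=M'] -> C0=M] -> [M,I] [MISS #2: write from I]
Op 3: C0 read [C0 read: already in M, no change] -> [M,I] [hit: read from M]
Op 4: C0 write [C0 write: already M (modified), no change] -> [M,I] [hit: write from M]
Op 5: C0 read [C0 read: already in M, no change] -> [M,I] [hit: read from M]
Op 6: C0 read [C0 read: already in M, no change] -> [M,I] [hit: read from M]
Op 7: C1 read [C1 read from I: others=['C0=M'] -> C1=S, others downsized to S] -> [S,S] [MISS #3: read from I]
Op 8: C0 read [C0 read: already in S, no change] -> [S,S] [hit: read from S]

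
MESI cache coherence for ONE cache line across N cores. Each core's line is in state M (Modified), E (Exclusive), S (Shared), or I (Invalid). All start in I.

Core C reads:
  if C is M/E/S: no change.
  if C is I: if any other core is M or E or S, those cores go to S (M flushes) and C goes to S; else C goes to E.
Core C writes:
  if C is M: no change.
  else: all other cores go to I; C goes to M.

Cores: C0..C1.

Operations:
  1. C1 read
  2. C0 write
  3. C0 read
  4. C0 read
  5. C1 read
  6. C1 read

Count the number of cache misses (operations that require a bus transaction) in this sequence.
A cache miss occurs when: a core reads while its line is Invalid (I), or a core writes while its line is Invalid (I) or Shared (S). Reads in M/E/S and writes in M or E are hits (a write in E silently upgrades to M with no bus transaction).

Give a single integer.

Op 1: C1 read [C1 read from I: no other sharers -> C1=E (exclusive)] -> [I,E] [MISS #1: read from I]
Op 2: C0 write [C0 write: invalidate ['C1=E'] -> C0=M] -> [M,I] [MISS #2: write from I]
Op 3: C0 read [C0 read: already in M, no change] -> [M,I] [hit: read from M]
Op 4: C0 read [C0 read: already in M, no change] -> [M,I] [hit: read from M]
Op 5: C1 read [C1 read from I: others=['C0=M'] -> C1=S, others downsized to S] -> [S,S] [MISS #3: read from I]
Op 6: C1 read [C1 read: already in S, no change] -> [S,S] [hit: read from S]

Answer: 3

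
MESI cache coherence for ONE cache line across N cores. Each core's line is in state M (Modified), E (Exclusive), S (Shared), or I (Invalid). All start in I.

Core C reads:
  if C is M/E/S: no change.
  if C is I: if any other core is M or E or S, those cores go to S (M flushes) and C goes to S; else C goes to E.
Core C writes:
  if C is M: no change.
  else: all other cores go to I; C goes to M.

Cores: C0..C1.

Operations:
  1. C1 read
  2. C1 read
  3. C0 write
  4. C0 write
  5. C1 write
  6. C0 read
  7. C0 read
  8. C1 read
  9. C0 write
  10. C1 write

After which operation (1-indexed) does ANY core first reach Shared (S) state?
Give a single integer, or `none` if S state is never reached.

Op 1: C1 read [C1 read from I: no other sharers -> C1=E (exclusive)] -> [I,E]
Op 2: C1 read [C1 read: already in E, no change] -> [I,E]
Op 3: C0 write [C0 write: invalidate ['C1=E'] -> C0=M] -> [M,I]
Op 4: C0 write [C0 write: already M (modified), no change] -> [M,I]
Op 5: C1 write [C1 write: invalidate ['C0=M'] -> C1=M] -> [I,M]
Op 6: C0 read [C0 read from I: others=['C1=M'] -> C0=S, others downsized to S] -> [S,S]
  -> First S state at op 6; remaining ops need not be traced.

Answer: 6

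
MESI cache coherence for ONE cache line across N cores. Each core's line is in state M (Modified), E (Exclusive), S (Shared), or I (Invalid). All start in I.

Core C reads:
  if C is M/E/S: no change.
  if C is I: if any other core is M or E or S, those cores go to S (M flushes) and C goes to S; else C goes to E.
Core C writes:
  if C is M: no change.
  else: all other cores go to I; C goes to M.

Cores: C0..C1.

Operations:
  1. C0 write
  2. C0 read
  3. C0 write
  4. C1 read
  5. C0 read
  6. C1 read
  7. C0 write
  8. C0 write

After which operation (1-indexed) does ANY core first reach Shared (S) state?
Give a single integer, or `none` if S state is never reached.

Op 1: C0 write [C0 write: invalidate none -> C0=M] -> [M,I]
Op 2: C0 read [C0 read: already in M, no change] -> [M,I]
Op 3: C0 write [C0 write: already M (modified), no change] -> [M,I]
Op 4: C1 read [C1 read from I: others=['C0=M'] -> C1=S, others downsized to S] -> [S,S]
  -> First S state at op 4; remaining ops need not be traced.

Answer: 4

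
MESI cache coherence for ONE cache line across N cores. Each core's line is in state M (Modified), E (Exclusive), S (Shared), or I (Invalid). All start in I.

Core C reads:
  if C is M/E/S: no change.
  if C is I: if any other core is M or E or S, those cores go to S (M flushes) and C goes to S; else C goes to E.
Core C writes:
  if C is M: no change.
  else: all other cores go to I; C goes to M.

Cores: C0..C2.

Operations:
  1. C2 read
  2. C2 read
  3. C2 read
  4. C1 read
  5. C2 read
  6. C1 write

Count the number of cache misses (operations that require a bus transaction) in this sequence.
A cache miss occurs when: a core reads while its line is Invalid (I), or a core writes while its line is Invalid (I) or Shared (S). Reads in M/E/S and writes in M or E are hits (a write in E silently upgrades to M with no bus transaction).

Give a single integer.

Answer: 3

Derivation:
Op 1: C2 read [C2 read from I: no other sharers -> C2=E (exclusive)] -> [I,I,E] [MISS #1: read from I]
Op 2: C2 read [C2 read: already in E, no change] -> [I,I,E] [hit: read from E]
Op 3: C2 read [C2 read: already in E, no change] -> [I,I,E] [hit: read from E]
Op 4: C1 read [C1 read from I: others=['C2=E'] -> C1=S, others downsized to S] -> [I,S,S] [MISS #2: read from I]
Op 5: C2 read [C2 read: already in S, no change] -> [I,S,S] [hit: read from S]
Op 6: C1 write [C1 write: invalidate ['C2=S'] -> C1=M] -> [I,M,I] [MISS #3: write from S]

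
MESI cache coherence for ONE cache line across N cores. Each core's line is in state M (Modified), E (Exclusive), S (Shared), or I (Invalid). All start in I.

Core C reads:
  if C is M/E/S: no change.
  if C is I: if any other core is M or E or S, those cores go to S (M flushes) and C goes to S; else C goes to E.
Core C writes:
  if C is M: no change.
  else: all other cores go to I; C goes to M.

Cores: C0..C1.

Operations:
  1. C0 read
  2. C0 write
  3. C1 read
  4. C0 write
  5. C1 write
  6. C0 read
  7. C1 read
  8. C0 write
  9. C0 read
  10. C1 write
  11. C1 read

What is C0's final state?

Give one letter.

Op 1: C0 read [C0 read from I: no other sharers -> C0=E (exclusive)] -> [E,I]
Op 2: C0 write [C0 write: invalidate none -> C0=M] -> [M,I]
Op 3: C1 read [C1 read from I: others=['C0=M'] -> C1=S, others downsized to S] -> [S,S]
Op 4: C0 write [C0 write: invalidate ['C1=S'] -> C0=M] -> [M,I]
Op 5: C1 write [C1 write: invalidate ['C0=M'] -> C1=M] -> [I,M]
Op 6: C0 read [C0 read from I: others=['C1=M'] -> C0=S, others downsized to S] -> [S,S]
Op 7: C1 read [C1 read: already in S, no change] -> [S,S]
Op 8: C0 write [C0 write: invalidate ['C1=S'] -> C0=M] -> [M,I]
Op 9: C0 read [C0 read: already in M, no change] -> [M,I]
Op 10: C1 write [C1 write: invalidate ['C0=M'] -> C1=M] -> [I,M]
Op 11: C1 read [C1 read: already in M, no change] -> [I,M]

Answer: I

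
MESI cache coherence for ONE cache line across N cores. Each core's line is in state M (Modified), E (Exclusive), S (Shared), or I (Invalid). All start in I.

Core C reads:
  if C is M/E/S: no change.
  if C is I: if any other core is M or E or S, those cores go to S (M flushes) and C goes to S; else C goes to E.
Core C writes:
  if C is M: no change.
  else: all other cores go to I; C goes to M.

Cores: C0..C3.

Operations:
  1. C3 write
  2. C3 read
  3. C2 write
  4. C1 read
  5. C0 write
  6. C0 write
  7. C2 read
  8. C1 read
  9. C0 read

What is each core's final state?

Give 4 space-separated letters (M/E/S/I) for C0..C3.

Answer: S S S I

Derivation:
Op 1: C3 write [C3 write: invalidate none -> C3=M] -> [I,I,I,M]
Op 2: C3 read [C3 read: already in M, no change] -> [I,I,I,M]
Op 3: C2 write [C2 write: invalidate ['C3=M'] -> C2=M] -> [I,I,M,I]
Op 4: C1 read [C1 read from I: others=['C2=M'] -> C1=S, others downsized to S] -> [I,S,S,I]
Op 5: C0 write [C0 write: invalidate ['C1=S', 'C2=S'] -> C0=M] -> [M,I,I,I]
Op 6: C0 write [C0 write: already M (modified), no change] -> [M,I,I,I]
Op 7: C2 read [C2 read from I: others=['C0=M'] -> C2=S, others downsized to S] -> [S,I,S,I]
Op 8: C1 read [C1 read from I: others=['C0=S', 'C2=S'] -> C1=S, others downsized to S] -> [S,S,S,I]
Op 9: C0 read [C0 read: already in S, no change] -> [S,S,S,I]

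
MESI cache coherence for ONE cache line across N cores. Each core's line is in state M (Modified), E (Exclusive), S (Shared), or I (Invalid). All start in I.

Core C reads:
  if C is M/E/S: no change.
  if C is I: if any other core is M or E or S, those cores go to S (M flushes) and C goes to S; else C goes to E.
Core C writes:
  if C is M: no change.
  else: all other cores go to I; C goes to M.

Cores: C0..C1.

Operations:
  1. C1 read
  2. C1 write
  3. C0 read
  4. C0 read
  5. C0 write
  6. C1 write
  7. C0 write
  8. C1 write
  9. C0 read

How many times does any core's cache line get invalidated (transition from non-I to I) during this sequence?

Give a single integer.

Op 1: C1 read [C1 read from I: no other sharers -> C1=E (exclusive)] -> [I,E] (invalidations this op: 0; running total: 0)
Op 2: C1 write [C1 write: invalidate none -> C1=M] -> [I,M] (invalidations this op: 0; running total: 0)
Op 3: C0 read [C0 read from I: others=['C1=M'] -> C0=S, others downsized to S] -> [S,S] (invalidations this op: 0; running total: 0)
Op 4: C0 read [C0 read: already in S, no change] -> [S,S] (invalidations this op: 0; running total: 0)
Op 5: C0 write [C0 write: invalidate ['C1=S'] -> C0=M] -> [M,I] (invalidations this op: 1; running total: 1)
Op 6: C1 write [C1 write: invalidate ['C0=M'] -> C1=M] -> [I,M] (invalidations this op: 1; running total: 2)
Op 7: C0 write [C0 write: invalidate ['C1=M'] -> C0=M] -> [M,I] (invalidations this op: 1; running total: 3)
Op 8: C1 write [C1 write: invalidate ['C0=M'] -> C1=M] -> [I,M] (invalidations this op: 1; running total: 4)
Op 9: C0 read [C0 read from I: others=['C1=M'] -> C0=S, others downsized to S] -> [S,S] (invalidations this op: 0; running total: 4)

Answer: 4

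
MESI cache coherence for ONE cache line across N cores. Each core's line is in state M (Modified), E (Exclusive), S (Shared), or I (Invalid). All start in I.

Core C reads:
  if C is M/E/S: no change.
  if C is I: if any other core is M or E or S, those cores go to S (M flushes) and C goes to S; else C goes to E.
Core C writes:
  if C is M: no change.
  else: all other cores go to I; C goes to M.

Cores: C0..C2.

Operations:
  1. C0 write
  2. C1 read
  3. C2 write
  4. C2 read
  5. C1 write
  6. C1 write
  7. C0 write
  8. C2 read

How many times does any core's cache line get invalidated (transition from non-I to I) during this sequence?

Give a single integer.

Op 1: C0 write [C0 write: invalidate none -> C0=M] -> [M,I,I] (invalidations this op: 0; running total: 0)
Op 2: C1 read [C1 read from I: others=['C0=M'] -> C1=S, others downsized to S] -> [S,S,I] (invalidations this op: 0; running total: 0)
Op 3: C2 write [C2 write: invalidate ['C0=S', 'C1=S'] -> C2=M] -> [I,I,M] (invalidations this op: 2; running total: 2)
Op 4: C2 read [C2 read: already in M, no change] -> [I,I,M] (invalidations this op: 0; running total: 2)
Op 5: C1 write [C1 write: invalidate ['C2=M'] -> C1=M] -> [I,M,I] (invalidations this op: 1; running total: 3)
Op 6: C1 write [C1 write: already M (modified), no change] -> [I,M,I] (invalidations this op: 0; running total: 3)
Op 7: C0 write [C0 write: invalidate ['C1=M'] -> C0=M] -> [M,I,I] (invalidations this op: 1; running total: 4)
Op 8: C2 read [C2 read from I: others=['C0=M'] -> C2=S, others downsized to S] -> [S,I,S] (invalidations this op: 0; running total: 4)

Answer: 4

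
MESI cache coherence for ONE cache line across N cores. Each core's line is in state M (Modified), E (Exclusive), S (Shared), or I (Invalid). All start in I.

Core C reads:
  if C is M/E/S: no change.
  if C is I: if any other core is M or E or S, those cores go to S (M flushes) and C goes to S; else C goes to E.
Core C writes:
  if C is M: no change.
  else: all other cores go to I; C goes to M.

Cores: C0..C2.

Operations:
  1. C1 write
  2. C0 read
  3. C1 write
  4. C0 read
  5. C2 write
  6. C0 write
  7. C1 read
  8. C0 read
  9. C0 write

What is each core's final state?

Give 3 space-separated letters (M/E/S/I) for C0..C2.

Op 1: C1 write [C1 write: invalidate none -> C1=M] -> [I,M,I]
Op 2: C0 read [C0 read from I: others=['C1=M'] -> C0=S, others downsized to S] -> [S,S,I]
Op 3: C1 write [C1 write: invalidate ['C0=S'] -> C1=M] -> [I,M,I]
Op 4: C0 read [C0 read from I: others=['C1=M'] -> C0=S, others downsized to S] -> [S,S,I]
Op 5: C2 write [C2 write: invalidate ['C0=S', 'C1=S'] -> C2=M] -> [I,I,M]
Op 6: C0 write [C0 write: invalidate ['C2=M'] -> C0=M] -> [M,I,I]
Op 7: C1 read [C1 read from I: others=['C0=M'] -> C1=S, others downsized to S] -> [S,S,I]
Op 8: C0 read [C0 read: already in S, no change] -> [S,S,I]
Op 9: C0 write [C0 write: invalidate ['C1=S'] -> C0=M] -> [M,I,I]

Answer: M I I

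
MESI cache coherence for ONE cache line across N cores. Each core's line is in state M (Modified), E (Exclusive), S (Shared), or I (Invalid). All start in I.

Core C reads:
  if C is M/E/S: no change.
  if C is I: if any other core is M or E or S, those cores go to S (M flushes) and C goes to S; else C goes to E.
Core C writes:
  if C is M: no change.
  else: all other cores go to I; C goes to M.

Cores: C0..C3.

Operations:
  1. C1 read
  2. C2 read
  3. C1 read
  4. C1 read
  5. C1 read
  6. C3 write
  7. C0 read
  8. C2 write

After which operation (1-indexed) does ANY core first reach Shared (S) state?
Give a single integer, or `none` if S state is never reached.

Op 1: C1 read [C1 read from I: no other sharers -> C1=E (exclusive)] -> [I,E,I,I]
Op 2: C2 read [C2 read from I: others=['C1=E'] -> C2=S, others downsized to S] -> [I,S,S,I]
  -> First S state at op 2; remaining ops need not be traced.

Answer: 2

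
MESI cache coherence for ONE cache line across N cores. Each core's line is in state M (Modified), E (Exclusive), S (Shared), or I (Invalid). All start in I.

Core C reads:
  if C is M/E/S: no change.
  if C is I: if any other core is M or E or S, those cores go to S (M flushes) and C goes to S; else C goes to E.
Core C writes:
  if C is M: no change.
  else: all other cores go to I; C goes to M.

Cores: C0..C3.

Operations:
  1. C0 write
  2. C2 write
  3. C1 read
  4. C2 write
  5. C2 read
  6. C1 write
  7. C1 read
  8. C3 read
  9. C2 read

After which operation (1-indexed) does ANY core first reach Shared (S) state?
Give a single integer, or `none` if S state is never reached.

Op 1: C0 write [C0 write: invalidate none -> C0=M] -> [M,I,I,I]
Op 2: C2 write [C2 write: invalidate ['C0=M'] -> C2=M] -> [I,I,M,I]
Op 3: C1 read [C1 read from I: others=['C2=M'] -> C1=S, others downsized to S] -> [I,S,S,I]
  -> First S state at op 3; remaining ops need not be traced.

Answer: 3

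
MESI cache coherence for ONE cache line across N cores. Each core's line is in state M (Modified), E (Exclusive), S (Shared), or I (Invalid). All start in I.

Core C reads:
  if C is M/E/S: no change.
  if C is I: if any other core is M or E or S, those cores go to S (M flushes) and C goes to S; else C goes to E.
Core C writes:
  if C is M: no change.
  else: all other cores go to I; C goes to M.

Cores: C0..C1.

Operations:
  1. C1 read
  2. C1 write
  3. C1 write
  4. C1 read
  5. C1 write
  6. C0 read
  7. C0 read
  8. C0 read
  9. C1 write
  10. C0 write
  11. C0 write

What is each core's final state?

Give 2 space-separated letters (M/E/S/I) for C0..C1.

Op 1: C1 read [C1 read from I: no other sharers -> C1=E (exclusive)] -> [I,E]
Op 2: C1 write [C1 write: invalidate none -> C1=M] -> [I,M]
Op 3: C1 write [C1 write: already M (modified), no change] -> [I,M]
Op 4: C1 read [C1 read: already in M, no change] -> [I,M]
Op 5: C1 write [C1 write: already M (modified), no change] -> [I,M]
Op 6: C0 read [C0 read from I: others=['C1=M'] -> C0=S, others downsized to S] -> [S,S]
Op 7: C0 read [C0 read: already in S, no change] -> [S,S]
Op 8: C0 read [C0 read: already in S, no change] -> [S,S]
Op 9: C1 write [C1 write: invalidate ['C0=S'] -> C1=M] -> [I,M]
Op 10: C0 write [C0 write: invalidate ['C1=M'] -> C0=M] -> [M,I]
Op 11: C0 write [C0 write: already M (modified), no change] -> [M,I]

Answer: M I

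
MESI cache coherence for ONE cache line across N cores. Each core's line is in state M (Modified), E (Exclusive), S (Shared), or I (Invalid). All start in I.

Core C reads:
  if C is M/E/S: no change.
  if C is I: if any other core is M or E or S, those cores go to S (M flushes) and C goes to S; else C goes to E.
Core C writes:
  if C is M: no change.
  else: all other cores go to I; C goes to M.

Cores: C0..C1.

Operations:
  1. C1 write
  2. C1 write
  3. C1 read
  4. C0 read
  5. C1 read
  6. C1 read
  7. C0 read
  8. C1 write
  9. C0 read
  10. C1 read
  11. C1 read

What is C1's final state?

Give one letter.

Answer: S

Derivation:
Op 1: C1 write [C1 write: invalidate none -> C1=M] -> [I,M]
Op 2: C1 write [C1 write: already M (modified), no change] -> [I,M]
Op 3: C1 read [C1 read: already in M, no change] -> [I,M]
Op 4: C0 read [C0 read from I: others=['C1=M'] -> C0=S, others downsized to S] -> [S,S]
Op 5: C1 read [C1 read: already in S, no change] -> [S,S]
Op 6: C1 read [C1 read: already in S, no change] -> [S,S]
Op 7: C0 read [C0 read: already in S, no change] -> [S,S]
Op 8: C1 write [C1 write: invalidate ['C0=S'] -> C1=M] -> [I,M]
Op 9: C0 read [C0 read from I: others=['C1=M'] -> C0=S, others downsized to S] -> [S,S]
Op 10: C1 read [C1 read: already in S, no change] -> [S,S]
Op 11: C1 read [C1 read: already in S, no change] -> [S,S]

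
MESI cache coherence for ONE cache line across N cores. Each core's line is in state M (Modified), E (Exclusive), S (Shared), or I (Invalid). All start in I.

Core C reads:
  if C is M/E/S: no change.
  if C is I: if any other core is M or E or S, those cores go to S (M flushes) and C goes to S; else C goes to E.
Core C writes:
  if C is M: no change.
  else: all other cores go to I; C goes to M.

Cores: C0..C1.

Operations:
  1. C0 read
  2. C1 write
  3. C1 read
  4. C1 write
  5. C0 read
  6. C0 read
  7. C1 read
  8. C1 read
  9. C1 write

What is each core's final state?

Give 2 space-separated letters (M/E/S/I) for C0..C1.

Answer: I M

Derivation:
Op 1: C0 read [C0 read from I: no other sharers -> C0=E (exclusive)] -> [E,I]
Op 2: C1 write [C1 write: invalidate ['C0=E'] -> C1=M] -> [I,M]
Op 3: C1 read [C1 read: already in M, no change] -> [I,M]
Op 4: C1 write [C1 write: already M (modified), no change] -> [I,M]
Op 5: C0 read [C0 read from I: others=['C1=M'] -> C0=S, others downsized to S] -> [S,S]
Op 6: C0 read [C0 read: already in S, no change] -> [S,S]
Op 7: C1 read [C1 read: already in S, no change] -> [S,S]
Op 8: C1 read [C1 read: already in S, no change] -> [S,S]
Op 9: C1 write [C1 write: invalidate ['C0=S'] -> C1=M] -> [I,M]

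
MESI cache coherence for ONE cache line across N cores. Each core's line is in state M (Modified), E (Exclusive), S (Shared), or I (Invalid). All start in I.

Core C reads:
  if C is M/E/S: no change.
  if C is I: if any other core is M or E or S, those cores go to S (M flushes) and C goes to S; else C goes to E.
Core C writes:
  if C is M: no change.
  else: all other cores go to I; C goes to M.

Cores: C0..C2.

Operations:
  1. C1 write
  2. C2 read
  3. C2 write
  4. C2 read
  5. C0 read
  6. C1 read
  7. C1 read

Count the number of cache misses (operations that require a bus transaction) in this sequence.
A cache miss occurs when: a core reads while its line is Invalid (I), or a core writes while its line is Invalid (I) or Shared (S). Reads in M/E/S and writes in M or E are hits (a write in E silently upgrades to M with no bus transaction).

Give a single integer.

Answer: 5

Derivation:
Op 1: C1 write [C1 write: invalidate none -> C1=M] -> [I,M,I] [MISS #1: write from I]
Op 2: C2 read [C2 read from I: others=['C1=M'] -> C2=S, others downsized to S] -> [I,S,S] [MISS #2: read from I]
Op 3: C2 write [C2 write: invalidate ['C1=S'] -> C2=M] -> [I,I,M] [MISS #3: write from S]
Op 4: C2 read [C2 read: already in M, no change] -> [I,I,M] [hit: read from M]
Op 5: C0 read [C0 read from I: others=['C2=M'] -> C0=S, others downsized to S] -> [S,I,S] [MISS #4: read from I]
Op 6: C1 read [C1 read from I: others=['C0=S', 'C2=S'] -> C1=S, others downsized to S] -> [S,S,S] [MISS #5: read from I]
Op 7: C1 read [C1 read: already in S, no change] -> [S,S,S] [hit: read from S]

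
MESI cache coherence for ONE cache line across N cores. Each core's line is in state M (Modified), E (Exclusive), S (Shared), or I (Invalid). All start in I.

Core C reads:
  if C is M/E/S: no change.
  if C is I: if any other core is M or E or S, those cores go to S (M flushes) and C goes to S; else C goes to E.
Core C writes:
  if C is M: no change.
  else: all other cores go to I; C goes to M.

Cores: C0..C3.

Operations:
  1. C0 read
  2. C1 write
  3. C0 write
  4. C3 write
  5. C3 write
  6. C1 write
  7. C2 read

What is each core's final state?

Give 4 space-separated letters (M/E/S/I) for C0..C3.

Op 1: C0 read [C0 read from I: no other sharers -> C0=E (exclusive)] -> [E,I,I,I]
Op 2: C1 write [C1 write: invalidate ['C0=E'] -> C1=M] -> [I,M,I,I]
Op 3: C0 write [C0 write: invalidate ['C1=M'] -> C0=M] -> [M,I,I,I]
Op 4: C3 write [C3 write: invalidate ['C0=M'] -> C3=M] -> [I,I,I,M]
Op 5: C3 write [C3 write: already M (modified), no change] -> [I,I,I,M]
Op 6: C1 write [C1 write: invalidate ['C3=M'] -> C1=M] -> [I,M,I,I]
Op 7: C2 read [C2 read from I: others=['C1=M'] -> C2=S, others downsized to S] -> [I,S,S,I]

Answer: I S S I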